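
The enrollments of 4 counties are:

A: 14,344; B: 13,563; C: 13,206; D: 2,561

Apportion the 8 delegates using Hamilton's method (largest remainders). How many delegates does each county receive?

Standard divisor: 43674 ÷ 8 ≈ 5459.25.
Standard quotas: A 2.6275, B 2.4844, C 2.4190, D 0.4691.
Lower quotas: A 2, B 2, C 2, D 0 (sum 6, leaving 2 seats).
Remainders in descending order: A 0.6275, B 0.4844, D 0.4691, C 0.4190.
The surplus seats go to A, B.

A: 3, B: 3, C: 2, D: 0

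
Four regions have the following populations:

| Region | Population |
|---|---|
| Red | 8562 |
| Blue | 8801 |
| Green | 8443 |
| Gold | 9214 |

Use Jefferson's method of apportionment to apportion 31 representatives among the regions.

Red 8, Blue 8, Green 7, Gold 8

Standard divisor 35020/31 ≈ 1129.677; standard quotas: Red 7.579, Blue 7.791, Green 7.474, Gold 8.156.
Rounding down gives 7, 7, 7, 8 = 29 seats, so the divisor must be adjusted.
With modified divisor 1060: modified quotas Red 8.077, Blue 8.303, Green 7.965, Gold 8.692.
Rounding down: Red 8, Blue 8, Green 7, Gold 8 (total 31).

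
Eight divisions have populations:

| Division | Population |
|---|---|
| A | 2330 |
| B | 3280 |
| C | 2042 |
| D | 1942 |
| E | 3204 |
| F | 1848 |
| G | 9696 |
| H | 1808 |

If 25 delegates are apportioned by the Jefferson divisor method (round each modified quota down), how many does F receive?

2

Standard divisor 26150/25 ≈ 1046; standard quotas: A 2.228, B 3.136, C 1.952, D 1.857, E 3.063, F 1.767, G 9.270, H 1.728.
Rounding down gives 2, 3, 1, 1, 3, 1, 9, 1 = 21 seats, so the divisor must be adjusted.
With modified divisor 914: modified quotas A 2.549, B 3.589, C 2.234, D 2.125, E 3.505, F 2.022, G 10.608, H 1.978.
Rounding down: A 2, B 3, C 2, D 2, E 3, F 2, G 10, H 1 (total 25).
F receives 2.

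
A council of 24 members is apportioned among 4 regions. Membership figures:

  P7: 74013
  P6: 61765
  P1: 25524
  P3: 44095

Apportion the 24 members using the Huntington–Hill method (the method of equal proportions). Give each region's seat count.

With divisor 8488: modified quotas P7 8.720, P6 7.277, P1 3.007, P3 5.195.
Geometric-mean thresholds: P7 √(8·9)=8.485, P6 √(7·8)=7.483, P1 √(3·4)=3.464, P3 √(5·6)=5.477.
Each quota rounded against its threshold gives P7 9, P6 7, P1 3, P3 5 (total 24).

P7: 9, P6: 7, P1: 3, P3: 5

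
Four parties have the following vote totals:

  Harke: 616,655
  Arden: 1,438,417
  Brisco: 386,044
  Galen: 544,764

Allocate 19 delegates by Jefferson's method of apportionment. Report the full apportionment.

Harke=4, Arden=10, Brisco=2, Galen=3

Standard divisor 2985880/19 ≈ 157151.579; standard quotas: Harke 3.924, Arden 9.153, Brisco 2.457, Galen 3.466.
Rounding down gives 3, 9, 2, 3 = 17 seats, so the divisor must be adjusted.
With modified divisor 140000: modified quotas Harke 4.405, Arden 10.274, Brisco 2.757, Galen 3.891.
Rounding down: Harke 4, Arden 10, Brisco 2, Galen 3 (total 19).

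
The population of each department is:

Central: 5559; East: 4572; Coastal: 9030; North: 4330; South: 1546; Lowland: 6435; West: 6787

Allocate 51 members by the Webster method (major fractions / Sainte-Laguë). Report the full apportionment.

Standard divisor 38259/51 ≈ 750.176; standard quotas: Central 7.410, East 6.095, Coastal 12.037, North 5.772, South 2.061, Lowland 8.578, West 9.047.
Rounding to the nearest integer gives Central 7, East 6, Coastal 12, North 6, South 2, Lowland 9, West 9 — total 51, matching the house size, so no adjustment is needed.

Central: 7, East: 6, Coastal: 12, North: 6, South: 2, Lowland: 9, West: 9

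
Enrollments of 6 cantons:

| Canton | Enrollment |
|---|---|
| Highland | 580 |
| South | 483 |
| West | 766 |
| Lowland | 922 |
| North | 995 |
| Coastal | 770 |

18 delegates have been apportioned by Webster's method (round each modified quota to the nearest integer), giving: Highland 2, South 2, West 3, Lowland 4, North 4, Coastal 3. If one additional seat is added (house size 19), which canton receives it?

Priority for the next seat is population ÷ (current seats + 0.5).
Priorities: Highland 232.000, South 193.200, West 218.857, Lowland 204.889, North 221.111, Coastal 220.000.
Highest priority: Highland.

Highland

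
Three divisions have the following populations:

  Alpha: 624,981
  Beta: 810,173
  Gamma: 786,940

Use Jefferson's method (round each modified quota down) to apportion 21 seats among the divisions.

Alpha 6, Beta 8, Gamma 7

Standard divisor 2222094/21 ≈ 105814; standard quotas: Alpha 5.906, Beta 7.657, Gamma 7.437.
Rounding down gives 5, 7, 7 = 19 seats, so the divisor must be adjusted.
With modified divisor 99800: modified quotas Alpha 6.262, Beta 8.118, Gamma 7.885.
Rounding down: Alpha 6, Beta 8, Gamma 7 (total 21).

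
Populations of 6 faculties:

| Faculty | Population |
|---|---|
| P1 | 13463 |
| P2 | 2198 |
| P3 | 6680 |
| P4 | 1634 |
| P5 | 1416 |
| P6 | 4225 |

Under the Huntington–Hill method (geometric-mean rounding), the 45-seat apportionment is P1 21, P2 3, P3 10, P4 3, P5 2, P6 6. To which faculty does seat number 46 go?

Priority for the next seat is population ÷ (√(s·(s+1))).
Priorities: P1 626.355, P2 634.508, P3 636.913, P4 471.695, P5 578.080, P6 651.932.
Highest priority: P6.

P6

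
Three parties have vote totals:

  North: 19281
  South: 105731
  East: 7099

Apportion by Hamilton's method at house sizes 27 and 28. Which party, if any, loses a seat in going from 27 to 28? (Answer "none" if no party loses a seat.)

none

At 27 seats: North 4, South 22, East 1.
At 28 seats: North 4, South 22, East 2.
No party's allocation decreased.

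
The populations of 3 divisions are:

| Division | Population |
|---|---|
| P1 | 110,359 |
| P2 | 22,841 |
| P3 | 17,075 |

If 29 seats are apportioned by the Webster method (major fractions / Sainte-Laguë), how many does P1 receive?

Standard divisor 150275/29 ≈ 5181.897; standard quotas: P1 21.297, P2 4.408, P3 3.295.
Rounding to the nearest integer gives 21, 4, 3 = 28 seats, so the divisor must be adjusted.
With modified divisor 5100: modified quotas P1 21.639, P2 4.479, P3 3.348.
Rounding to the nearest integer: P1 22, P2 4, P3 3 (total 29).
P1 receives 22.

22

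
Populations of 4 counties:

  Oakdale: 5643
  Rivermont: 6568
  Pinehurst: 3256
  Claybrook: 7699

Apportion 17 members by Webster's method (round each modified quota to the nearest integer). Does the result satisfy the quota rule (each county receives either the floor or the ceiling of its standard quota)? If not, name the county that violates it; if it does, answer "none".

none

Standard quotas: Oakdale 4.141, Rivermont 4.820, Pinehurst 2.389, Claybrook 5.650.
Webster allocation: Oakdale 4, Rivermont 5, Pinehurst 2, Claybrook 6.
Every allocation lies between the lower and upper quota.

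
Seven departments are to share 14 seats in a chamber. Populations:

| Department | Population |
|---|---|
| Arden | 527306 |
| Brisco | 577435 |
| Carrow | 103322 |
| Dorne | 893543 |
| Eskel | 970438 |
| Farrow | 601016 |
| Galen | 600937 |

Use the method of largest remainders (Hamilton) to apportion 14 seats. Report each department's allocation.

Standard divisor: 4273997 ÷ 14 ≈ 305285.5.
Standard quotas: Arden 1.7273, Brisco 1.8915, Carrow 0.3384, Dorne 2.9269, Eskel 3.1788, Farrow 1.9687, Galen 1.9684.
Lower quotas: Arden 1, Brisco 1, Carrow 0, Dorne 2, Eskel 3, Farrow 1, Galen 1 (sum 9, leaving 5 seats).
Remainders in descending order: Farrow 0.9687, Galen 0.9684, Dorne 0.9269, Brisco 0.8915, Arden 0.7273, Carrow 0.3384, Eskel 0.1788.
Largest remainders: Farrow, Galen, Dorne, Brisco, Arden receive the extra seats.

Arden=2; Brisco=2; Carrow=0; Dorne=3; Eskel=3; Farrow=2; Galen=2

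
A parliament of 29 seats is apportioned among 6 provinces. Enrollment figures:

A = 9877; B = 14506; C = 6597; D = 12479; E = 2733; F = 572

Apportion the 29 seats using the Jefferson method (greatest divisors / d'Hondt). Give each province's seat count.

Standard divisor 46764/29 ≈ 1612.552; standard quotas: A 6.125, B 8.996, C 4.091, D 7.739, E 1.695, F 0.355.
Rounding down gives 6, 8, 4, 7, 1, 0 = 26 seats, so the divisor must be adjusted.
With modified divisor 1430: modified quotas A 6.907, B 10.144, C 4.613, D 8.727, E 1.911, F 0.400.
Rounding down: A 6, B 10, C 4, D 8, E 1, F 0 (total 29).

A=6, B=10, C=4, D=8, E=1, F=0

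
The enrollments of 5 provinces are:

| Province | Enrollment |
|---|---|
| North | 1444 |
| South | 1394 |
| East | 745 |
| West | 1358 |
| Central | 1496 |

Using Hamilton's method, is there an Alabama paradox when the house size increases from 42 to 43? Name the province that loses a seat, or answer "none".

At 42 seats: North 9, South 9, East 5, West 9, Central 10.
At 43 seats: North 10, South 9, East 5, West 9, Central 10.
No province's allocation decreased.

none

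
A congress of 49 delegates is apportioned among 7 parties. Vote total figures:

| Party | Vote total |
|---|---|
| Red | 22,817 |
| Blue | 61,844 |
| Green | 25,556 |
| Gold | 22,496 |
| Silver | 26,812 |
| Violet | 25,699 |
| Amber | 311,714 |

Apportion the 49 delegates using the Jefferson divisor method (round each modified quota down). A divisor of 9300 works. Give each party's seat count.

With modified divisor 9300: modified quotas Red 2.453, Blue 6.650, Green 2.748, Gold 2.419, Silver 2.883, Violet 2.763, Amber 33.518.
Rounding down: Red 2, Blue 6, Green 2, Gold 2, Silver 2, Violet 2, Amber 33 (total 49).

Red=2, Blue=6, Green=2, Gold=2, Silver=2, Violet=2, Amber=33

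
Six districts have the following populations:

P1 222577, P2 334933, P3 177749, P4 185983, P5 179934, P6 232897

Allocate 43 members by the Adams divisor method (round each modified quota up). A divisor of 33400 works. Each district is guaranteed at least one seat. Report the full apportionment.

With modified divisor 33400: modified quotas P1 6.664, P2 10.028, P3 5.322, P4 5.568, P5 5.387, P6 6.973.
Rounding up: P1 7, P2 11, P3 6, P4 6, P5 6, P6 7 (total 43).

P1 7, P2 11, P3 6, P4 6, P5 6, P6 7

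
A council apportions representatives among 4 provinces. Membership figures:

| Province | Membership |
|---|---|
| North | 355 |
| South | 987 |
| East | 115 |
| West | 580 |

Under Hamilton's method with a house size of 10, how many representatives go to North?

2

Total 2037; standard divisor 2037/10 ≈ 203.7.
Standard quotas: North 1.743, South 4.845, East 0.565, West 2.847.
Lower quotas: North 1, South 4, East 0, West 2 (sum 7, leaving 3 seats).
Remainders in descending order: West 0.847, South 0.845, North 0.743, East 0.565.
Largest remainders: West, South, North receive the extra seats.
North receives 2.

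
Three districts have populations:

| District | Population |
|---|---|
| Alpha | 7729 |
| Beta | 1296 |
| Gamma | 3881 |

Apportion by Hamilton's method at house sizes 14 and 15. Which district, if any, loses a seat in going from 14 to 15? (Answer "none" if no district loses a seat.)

At 14 seats: Alpha 8, Beta 2, Gamma 4.
At 15 seats: Alpha 9, Beta 1, Gamma 5.
Beta drops from 2 to 1.

Beta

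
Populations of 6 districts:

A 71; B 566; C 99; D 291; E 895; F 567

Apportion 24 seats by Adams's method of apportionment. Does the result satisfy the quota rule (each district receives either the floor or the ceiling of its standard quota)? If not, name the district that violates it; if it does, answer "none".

Standard quotas: A 0.685, B 5.458, C 0.955, D 2.806, E 8.630, F 5.467.
Adams allocation: A 1, B 5, C 1, D 3, E 8, F 6.
Every allocation lies between the lower and upper quota.

none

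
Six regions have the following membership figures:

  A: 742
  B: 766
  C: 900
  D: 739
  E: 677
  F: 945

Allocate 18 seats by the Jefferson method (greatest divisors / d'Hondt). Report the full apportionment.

A: 3; B: 3; C: 3; D: 3; E: 2; F: 4

Standard divisor 4769/18 ≈ 264.944; standard quotas: A 2.801, B 2.891, C 3.397, D 2.789, E 2.555, F 3.567.
Rounding down gives 2, 2, 3, 2, 2, 3 = 14 seats, so the divisor must be adjusted.
With modified divisor 230: modified quotas A 3.226, B 3.330, C 3.913, D 3.213, E 2.943, F 4.109.
Rounding down: A 3, B 3, C 3, D 3, E 2, F 4 (total 18).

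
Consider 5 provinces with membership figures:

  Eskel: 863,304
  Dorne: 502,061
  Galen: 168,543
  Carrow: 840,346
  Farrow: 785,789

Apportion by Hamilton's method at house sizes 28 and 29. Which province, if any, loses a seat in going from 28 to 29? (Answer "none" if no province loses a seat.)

Galen

At 28 seats: Eskel 8, Dorne 4, Galen 2, Carrow 7, Farrow 7.
At 29 seats: Eskel 8, Dorne 5, Galen 1, Carrow 8, Farrow 7.
Galen drops from 2 to 1.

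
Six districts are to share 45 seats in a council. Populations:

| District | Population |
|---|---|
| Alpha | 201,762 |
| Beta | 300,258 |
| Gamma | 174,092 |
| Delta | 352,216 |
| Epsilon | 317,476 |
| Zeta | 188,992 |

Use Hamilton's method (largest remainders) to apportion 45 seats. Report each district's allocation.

Total 1534796; standard divisor 1534796/45 ≈ 34106.578.
Standard quotas: Alpha 5.9156, Beta 8.8035, Gamma 5.1044, Delta 10.3269, Epsilon 9.3084, Zeta 5.5412.
Lower quotas: Alpha 5, Beta 8, Gamma 5, Delta 10, Epsilon 9, Zeta 5 (sum 42, leaving 3 seats).
Remainders in descending order: Alpha 0.9156, Beta 0.8035, Zeta 0.5412, Delta 0.3269, Epsilon 0.3084, Gamma 0.1044.
The surplus seats go to Alpha, Beta, Zeta.

Alpha: 6, Beta: 9, Gamma: 5, Delta: 10, Epsilon: 9, Zeta: 6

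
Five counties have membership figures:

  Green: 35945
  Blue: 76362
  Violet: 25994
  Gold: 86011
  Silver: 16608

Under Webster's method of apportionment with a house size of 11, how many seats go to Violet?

Standard divisor 240920/11 ≈ 21901.818; standard quotas: Green 1.641, Blue 3.487, Violet 1.187, Gold 3.927, Silver 0.758.
Rounding to the nearest integer gives Green 2, Blue 3, Violet 1, Gold 4, Silver 1 — total 11, matching the house size, so no adjustment is needed.
Violet receives 1.

1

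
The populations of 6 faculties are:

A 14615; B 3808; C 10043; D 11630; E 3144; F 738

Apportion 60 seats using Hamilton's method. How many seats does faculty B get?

5

The standard divisor is 43978/60 ≈ 732.967.
Standard quotas: A 19.9395, B 5.1953, C 13.7019, D 15.8670, E 4.2894, F 1.0069.
Lower quotas: A 19, B 5, C 13, D 15, E 4, F 1 (sum 57, leaving 3 seats).
Remainders in descending order: A 0.9395, D 0.8670, C 0.7019, E 0.2894, B 0.1953, F 0.0069.
The surplus seats go to A, D, C.
B receives 5.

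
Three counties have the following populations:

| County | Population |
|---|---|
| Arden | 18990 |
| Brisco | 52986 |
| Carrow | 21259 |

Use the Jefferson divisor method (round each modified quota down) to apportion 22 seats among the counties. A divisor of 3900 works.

Arden 4, Brisco 13, Carrow 5

With modified divisor 3900: modified quotas Arden 4.869, Brisco 13.586, Carrow 5.451.
Rounding down: Arden 4, Brisco 13, Carrow 5 (total 22).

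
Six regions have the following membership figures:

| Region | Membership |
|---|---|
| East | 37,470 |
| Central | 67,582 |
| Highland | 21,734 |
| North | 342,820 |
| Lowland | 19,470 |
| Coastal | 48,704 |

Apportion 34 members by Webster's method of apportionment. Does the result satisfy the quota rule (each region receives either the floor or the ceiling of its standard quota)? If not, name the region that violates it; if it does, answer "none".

North

Standard quotas: East 2.369, Central 4.273, Highland 1.374, North 21.674, Lowland 1.231, Coastal 3.079.
Webster allocation: East 2, Central 4, Highland 1, North 23, Lowland 1, Coastal 3.
North has quota 21.674 (lower 21, upper 22) but receives 23 — outside the quota interval.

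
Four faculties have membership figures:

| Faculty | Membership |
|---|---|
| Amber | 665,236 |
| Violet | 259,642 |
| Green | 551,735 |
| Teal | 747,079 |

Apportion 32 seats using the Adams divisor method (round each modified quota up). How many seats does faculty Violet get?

Standard divisor 2223692/32 ≈ 69490.375; standard quotas: Amber 9.573, Violet 3.736, Green 7.940, Teal 10.751.
Rounding up gives 10, 4, 8, 11 = 33 seats, so the divisor must be adjusted.
With modified divisor 74300: modified quotas Amber 8.953, Violet 3.495, Green 7.426, Teal 10.055.
Rounding up: Amber 9, Violet 4, Green 8, Teal 11 (total 32).
Violet receives 4.

4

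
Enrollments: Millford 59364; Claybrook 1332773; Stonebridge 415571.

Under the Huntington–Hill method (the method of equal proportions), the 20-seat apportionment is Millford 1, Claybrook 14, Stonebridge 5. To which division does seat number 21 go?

Priority for the next seat is population ÷ (√(s·(s+1))).
Priorities: Millford 41976.687, Claybrook 91970.075, Stonebridge 75872.537.
Highest priority: Claybrook.

Claybrook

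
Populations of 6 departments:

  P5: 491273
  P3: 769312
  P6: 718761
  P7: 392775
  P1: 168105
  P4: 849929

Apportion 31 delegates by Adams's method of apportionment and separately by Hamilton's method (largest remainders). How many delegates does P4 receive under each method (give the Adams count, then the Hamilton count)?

Adams: P5 5, P3 7, P6 6, P7 4, P1 2, P4 7.
Hamilton: P5 4, P3 7, P6 7, P7 4, P1 1, P4 8.
P4 gets 7 under Adams and 8 under Hamilton.

7 and 8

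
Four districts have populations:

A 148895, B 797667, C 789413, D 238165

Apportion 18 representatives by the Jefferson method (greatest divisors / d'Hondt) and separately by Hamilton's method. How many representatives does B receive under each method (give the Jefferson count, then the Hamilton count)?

8 and 7

Jefferson: A 1, B 8, C 7, D 2.
Hamilton: A 2, B 7, C 7, D 2.
B gets 8 under Jefferson and 7 under Hamilton.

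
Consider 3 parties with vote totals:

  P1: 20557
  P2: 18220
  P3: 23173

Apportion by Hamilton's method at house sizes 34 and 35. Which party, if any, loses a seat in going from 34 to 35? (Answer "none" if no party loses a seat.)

At 34 seats: P1 11, P2 10, P3 13.
At 35 seats: P1 12, P2 10, P3 13.
No party's allocation decreased.

none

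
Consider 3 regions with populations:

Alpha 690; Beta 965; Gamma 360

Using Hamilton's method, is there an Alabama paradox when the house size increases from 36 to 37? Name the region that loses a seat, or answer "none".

At 36 seats: Alpha 12, Beta 17, Gamma 7.
At 37 seats: Alpha 13, Beta 18, Gamma 6.
Gamma drops from 7 to 6.

Gamma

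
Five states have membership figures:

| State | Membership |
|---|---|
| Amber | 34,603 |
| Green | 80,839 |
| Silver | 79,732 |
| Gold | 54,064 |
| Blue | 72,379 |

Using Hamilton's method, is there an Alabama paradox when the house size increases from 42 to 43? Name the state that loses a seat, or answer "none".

At 42 seats: Amber 5, Green 11, Silver 10, Gold 7, Blue 9.
At 43 seats: Amber 4, Green 11, Silver 11, Gold 7, Blue 10.
Amber drops from 5 to 4.

Amber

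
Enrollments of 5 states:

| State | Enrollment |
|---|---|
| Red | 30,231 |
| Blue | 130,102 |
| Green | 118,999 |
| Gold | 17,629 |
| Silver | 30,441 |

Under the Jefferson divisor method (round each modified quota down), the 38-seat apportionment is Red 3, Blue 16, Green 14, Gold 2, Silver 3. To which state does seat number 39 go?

Priority for the next seat is population ÷ (current seats + 1).
Priorities: Red 7557.750, Blue 7653.059, Green 7933.267, Gold 5876.333, Silver 7610.250.
Highest priority: Green.

Green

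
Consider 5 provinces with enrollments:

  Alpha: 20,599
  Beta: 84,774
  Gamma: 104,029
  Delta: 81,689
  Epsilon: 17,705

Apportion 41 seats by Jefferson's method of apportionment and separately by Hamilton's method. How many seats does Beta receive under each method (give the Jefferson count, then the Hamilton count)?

Jefferson: Alpha 2, Beta 12, Gamma 14, Delta 11, Epsilon 2.
Hamilton: Alpha 3, Beta 11, Gamma 14, Delta 11, Epsilon 2.
Beta gets 12 under Jefferson and 11 under Hamilton.

12 and 11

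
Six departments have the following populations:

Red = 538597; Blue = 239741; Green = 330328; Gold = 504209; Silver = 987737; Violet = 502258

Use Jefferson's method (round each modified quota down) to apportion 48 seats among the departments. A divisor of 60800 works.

Red 8, Blue 3, Green 5, Gold 8, Silver 16, Violet 8

With modified divisor 60800: modified quotas Red 8.859, Blue 3.943, Green 5.433, Gold 8.293, Silver 16.246, Violet 8.261.
Rounding down: Red 8, Blue 3, Green 5, Gold 8, Silver 16, Violet 8 (total 48).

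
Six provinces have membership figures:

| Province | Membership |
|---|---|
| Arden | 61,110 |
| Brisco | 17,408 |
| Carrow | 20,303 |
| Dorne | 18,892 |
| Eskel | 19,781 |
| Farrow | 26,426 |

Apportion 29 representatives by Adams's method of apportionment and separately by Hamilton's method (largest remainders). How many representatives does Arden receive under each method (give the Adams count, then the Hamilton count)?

10 and 11

Adams: Arden 10, Brisco 3, Carrow 4, Dorne 3, Eskel 4, Farrow 5.
Hamilton: Arden 11, Brisco 3, Carrow 4, Dorne 3, Eskel 3, Farrow 5.
Arden gets 10 under Adams and 11 under Hamilton.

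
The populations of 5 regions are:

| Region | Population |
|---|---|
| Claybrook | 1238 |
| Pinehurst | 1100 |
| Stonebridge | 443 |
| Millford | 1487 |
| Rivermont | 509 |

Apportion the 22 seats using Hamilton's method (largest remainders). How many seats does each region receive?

Total 4777; standard divisor 4777/22 ≈ 217.136.
Standard quotas: Claybrook 5.701, Pinehurst 5.066, Stonebridge 2.040, Millford 6.848, Rivermont 2.344.
Lower quotas: Claybrook 5, Pinehurst 5, Stonebridge 2, Millford 6, Rivermont 2 (sum 20, leaving 2 seats).
Remainders in descending order: Millford 0.848, Claybrook 0.701, Rivermont 0.344, Pinehurst 0.066, Stonebridge 0.040.
The surplus seats go to Millford, Claybrook.

Claybrook 6; Pinehurst 5; Stonebridge 2; Millford 7; Rivermont 2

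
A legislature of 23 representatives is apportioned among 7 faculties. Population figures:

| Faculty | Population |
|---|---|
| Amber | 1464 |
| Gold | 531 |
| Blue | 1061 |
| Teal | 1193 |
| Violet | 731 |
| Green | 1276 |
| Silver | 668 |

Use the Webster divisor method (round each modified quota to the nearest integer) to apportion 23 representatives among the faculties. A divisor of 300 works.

Amber=5, Gold=2, Blue=4, Teal=4, Violet=2, Green=4, Silver=2

With modified divisor 300: modified quotas Amber 4.880, Gold 1.770, Blue 3.537, Teal 3.977, Violet 2.437, Green 4.253, Silver 2.227.
Rounding to the nearest integer: Amber 5, Gold 2, Blue 4, Teal 4, Violet 2, Green 4, Silver 2 (total 23).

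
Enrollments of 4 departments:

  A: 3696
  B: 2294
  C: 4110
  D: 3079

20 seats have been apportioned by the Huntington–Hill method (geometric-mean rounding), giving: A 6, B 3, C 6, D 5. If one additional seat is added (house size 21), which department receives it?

B

Priority for the next seat is population ÷ (√(s·(s+1))).
Priorities: A 570.305, B 662.221, C 634.187, D 562.146.
Highest priority: B.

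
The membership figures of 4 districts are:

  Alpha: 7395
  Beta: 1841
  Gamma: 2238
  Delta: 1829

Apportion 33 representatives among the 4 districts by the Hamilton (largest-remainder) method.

Total 13303; standard divisor 13303/33 ≈ 403.121.
Standard quotas: Alpha 18.3444, Beta 4.5669, Gamma 5.5517, Delta 4.5371.
Lower quotas: Alpha 18, Beta 4, Gamma 5, Delta 4 (sum 31, leaving 2 seats).
Remainders in descending order: Beta 0.5669, Gamma 0.5517, Delta 0.5371, Alpha 0.3444.
Largest remainders: Beta, Gamma receive the extra seats.

Alpha 18; Beta 5; Gamma 6; Delta 4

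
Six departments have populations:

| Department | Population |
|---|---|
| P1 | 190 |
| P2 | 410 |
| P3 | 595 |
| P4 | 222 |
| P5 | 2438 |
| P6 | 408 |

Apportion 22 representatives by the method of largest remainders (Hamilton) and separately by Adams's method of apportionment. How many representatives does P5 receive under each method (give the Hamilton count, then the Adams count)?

13 and 12

Hamilton: P1 1, P2 2, P3 3, P4 1, P5 13, P6 2.
Adams: P1 1, P2 2, P3 3, P4 2, P5 12, P6 2.
P5 gets 13 under Hamilton and 12 under Adams.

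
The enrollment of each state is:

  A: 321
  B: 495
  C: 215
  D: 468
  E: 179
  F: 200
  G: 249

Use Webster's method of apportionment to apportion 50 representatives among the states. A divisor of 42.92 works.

A: 7, B: 12, C: 5, D: 11, E: 4, F: 5, G: 6

With modified divisor 42.92: modified quotas A 7.479, B 11.533, C 5.009, D 10.904, E 4.171, F 4.660, G 5.801.
Rounding to the nearest integer: A 7, B 12, C 5, D 11, E 4, F 5, G 6 (total 50).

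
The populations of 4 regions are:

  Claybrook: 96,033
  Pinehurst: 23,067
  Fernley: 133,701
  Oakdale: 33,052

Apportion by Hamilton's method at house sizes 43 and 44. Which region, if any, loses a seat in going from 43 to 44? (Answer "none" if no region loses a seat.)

Pinehurst

At 43 seats: Claybrook 14, Pinehurst 4, Fernley 20, Oakdale 5.
At 44 seats: Claybrook 15, Pinehurst 3, Fernley 21, Oakdale 5.
Pinehurst drops from 4 to 3.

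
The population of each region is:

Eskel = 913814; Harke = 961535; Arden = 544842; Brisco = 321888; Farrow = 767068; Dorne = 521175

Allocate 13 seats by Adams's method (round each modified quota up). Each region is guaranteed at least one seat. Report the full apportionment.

Eskel 3, Harke 3, Arden 2, Brisco 1, Farrow 2, Dorne 2

Standard divisor 4030322/13 ≈ 310024.769; standard quotas: Eskel 2.948, Harke 3.101, Arden 1.757, Brisco 1.038, Farrow 2.474, Dorne 1.681.
Rounding up gives 3, 4, 2, 2, 3, 2 = 16 seats, so the divisor must be adjusted.
With modified divisor 420200: modified quotas Eskel 2.175, Harke 2.288, Arden 1.297, Brisco 0.766, Farrow 1.825, Dorne 1.240.
Rounding up: Eskel 3, Harke 3, Arden 2, Brisco 1, Farrow 2, Dorne 2 (total 13).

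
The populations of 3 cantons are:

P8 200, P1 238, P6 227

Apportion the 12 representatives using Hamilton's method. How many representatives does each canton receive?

P8: 4, P1: 4, P6: 4

The standard divisor is 665/12 ≈ 55.417.
Standard quotas: P8 3.609, P1 4.295, P6 4.096.
Lower quotas: P8 3, P1 4, P6 4 (sum 11, leaving 1 seat).
Remainders in descending order: P8 0.609, P1 0.295, P6 0.096.
The surplus seat goes to P8.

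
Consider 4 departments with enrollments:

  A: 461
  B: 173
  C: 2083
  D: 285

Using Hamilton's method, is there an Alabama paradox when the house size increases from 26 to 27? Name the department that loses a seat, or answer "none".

B

At 26 seats: A 4, B 2, C 18, D 2.
At 27 seats: A 4, B 1, C 19, D 3.
B drops from 2 to 1.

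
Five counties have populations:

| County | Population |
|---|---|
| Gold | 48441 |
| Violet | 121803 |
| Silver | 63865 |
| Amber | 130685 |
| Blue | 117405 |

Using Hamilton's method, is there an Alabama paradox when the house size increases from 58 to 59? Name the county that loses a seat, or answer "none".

none

At 58 seats: Gold 6, Violet 14, Silver 8, Amber 16, Blue 14.
At 59 seats: Gold 6, Violet 15, Silver 8, Amber 16, Blue 14.
No county's allocation decreased.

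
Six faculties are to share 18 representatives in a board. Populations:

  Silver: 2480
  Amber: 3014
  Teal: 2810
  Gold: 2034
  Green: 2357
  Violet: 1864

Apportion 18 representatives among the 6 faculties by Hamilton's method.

Silver 3, Amber 4, Teal 3, Gold 3, Green 3, Violet 2

The standard divisor is 14559/18 ≈ 808.833.
Standard quotas: Silver 3.066, Amber 3.726, Teal 3.474, Gold 2.515, Green 2.914, Violet 2.305.
Lower quotas: Silver 3, Amber 3, Teal 3, Gold 2, Green 2, Violet 2 (sum 15, leaving 3 seats).
Remainders in descending order: Green 0.914, Amber 0.726, Gold 0.515, Teal 0.474, Violet 0.305, Silver 0.066.
Largest remainders: Green, Amber, Gold receive the extra seats.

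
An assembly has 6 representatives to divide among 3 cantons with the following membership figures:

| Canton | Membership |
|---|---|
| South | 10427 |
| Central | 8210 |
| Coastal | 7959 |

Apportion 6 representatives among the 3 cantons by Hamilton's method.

Standard divisor: 26596 ÷ 6 ≈ 4432.667.
Standard quotas: South 2.3523, Central 1.8522, Coastal 1.7955.
Lower quotas: South 2, Central 1, Coastal 1 (sum 4, leaving 2 seats).
Remainders in descending order: Central 0.8522, Coastal 0.7955, South 0.3523.
The surplus seats go to Central, Coastal.

South 2, Central 2, Coastal 2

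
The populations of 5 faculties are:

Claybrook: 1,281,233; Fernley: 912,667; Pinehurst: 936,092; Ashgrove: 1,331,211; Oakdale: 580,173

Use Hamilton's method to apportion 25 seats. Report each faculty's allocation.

The standard divisor is 5041376/25 ≈ 201655.04.
Standard quotas: Claybrook 6.3536, Fernley 4.5259, Pinehurst 4.6420, Ashgrove 6.6014, Oakdale 2.8771.
Lower quotas: Claybrook 6, Fernley 4, Pinehurst 4, Ashgrove 6, Oakdale 2 (sum 22, leaving 3 seats).
Remainders in descending order: Oakdale 0.8771, Pinehurst 0.6420, Ashgrove 0.6014, Fernley 0.5259, Claybrook 0.3536.
The surplus seats go to Oakdale, Pinehurst, Ashgrove.

Claybrook: 6, Fernley: 4, Pinehurst: 5, Ashgrove: 7, Oakdale: 3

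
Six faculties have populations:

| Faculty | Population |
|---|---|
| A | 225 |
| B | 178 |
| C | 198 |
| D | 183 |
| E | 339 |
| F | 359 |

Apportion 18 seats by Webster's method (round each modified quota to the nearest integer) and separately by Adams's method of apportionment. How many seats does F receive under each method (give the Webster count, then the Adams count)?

Webster: A 3, B 2, C 2, D 2, E 4, F 5.
Adams: A 3, B 2, C 3, D 2, E 4, F 4.
F gets 5 under Webster and 4 under Adams.

5 and 4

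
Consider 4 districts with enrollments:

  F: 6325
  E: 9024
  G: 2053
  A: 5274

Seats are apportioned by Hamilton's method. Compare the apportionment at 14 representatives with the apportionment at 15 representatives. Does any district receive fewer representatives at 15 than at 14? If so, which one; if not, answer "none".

none

At 14 seats: F 4, E 6, G 1, A 3.
At 15 seats: F 4, E 6, G 1, A 4.
No district's allocation decreased.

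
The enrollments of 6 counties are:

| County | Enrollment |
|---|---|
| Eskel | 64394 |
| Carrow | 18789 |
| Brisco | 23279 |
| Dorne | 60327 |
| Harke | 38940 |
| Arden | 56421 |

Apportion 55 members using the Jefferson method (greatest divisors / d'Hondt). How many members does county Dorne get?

13

Standard divisor 262150/55 ≈ 4766.364; standard quotas: Eskel 13.510, Carrow 3.942, Brisco 4.884, Dorne 12.657, Harke 8.170, Arden 11.837.
Rounding down gives 13, 3, 4, 12, 8, 11 = 51 seats, so the divisor must be adjusted.
With modified divisor 4620: modified quotas Eskel 13.938, Carrow 4.067, Brisco 5.039, Dorne 13.058, Harke 8.429, Arden 12.212.
Rounding down: Eskel 13, Carrow 4, Brisco 5, Dorne 13, Harke 8, Arden 12 (total 55).
Dorne receives 13.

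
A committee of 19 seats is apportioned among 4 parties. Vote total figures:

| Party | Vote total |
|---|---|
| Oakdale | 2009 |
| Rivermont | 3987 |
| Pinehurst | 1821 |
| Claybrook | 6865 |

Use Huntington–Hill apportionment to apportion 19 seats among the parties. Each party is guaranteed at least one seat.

With divisor 776: modified quotas Oakdale 2.589, Rivermont 5.138, Pinehurst 2.347, Claybrook 8.847.
Geometric-mean thresholds: Oakdale √(2·3)=2.449, Rivermont √(5·6)=5.477, Pinehurst √(2·3)=2.449, Claybrook √(8·9)=8.485.
Each quota rounded against its threshold gives Oakdale 3, Rivermont 5, Pinehurst 2, Claybrook 9 (total 19).

Oakdale 3, Rivermont 5, Pinehurst 2, Claybrook 9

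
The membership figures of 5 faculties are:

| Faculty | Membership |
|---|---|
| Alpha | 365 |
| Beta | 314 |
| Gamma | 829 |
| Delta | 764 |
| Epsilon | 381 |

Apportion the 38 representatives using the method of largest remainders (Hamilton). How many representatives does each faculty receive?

Alpha 5, Beta 5, Gamma 12, Delta 11, Epsilon 5

Total 2653; standard divisor 2653/38 ≈ 69.816.
Standard quotas: Alpha 5.228, Beta 4.498, Gamma 11.874, Delta 10.943, Epsilon 5.457.
Lower quotas: Alpha 5, Beta 4, Gamma 11, Delta 10, Epsilon 5 (sum 35, leaving 3 seats).
Remainders in descending order: Delta 0.943, Gamma 0.874, Beta 0.498, Epsilon 0.457, Alpha 0.228.
The surplus seats go to Delta, Gamma, Beta.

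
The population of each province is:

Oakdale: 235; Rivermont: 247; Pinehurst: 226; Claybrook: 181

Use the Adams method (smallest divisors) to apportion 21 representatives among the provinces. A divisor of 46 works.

With modified divisor 46: modified quotas Oakdale 5.109, Rivermont 5.370, Pinehurst 4.913, Claybrook 3.935.
Rounding up: Oakdale 6, Rivermont 6, Pinehurst 5, Claybrook 4 (total 21).

Oakdale: 6, Rivermont: 6, Pinehurst: 5, Claybrook: 4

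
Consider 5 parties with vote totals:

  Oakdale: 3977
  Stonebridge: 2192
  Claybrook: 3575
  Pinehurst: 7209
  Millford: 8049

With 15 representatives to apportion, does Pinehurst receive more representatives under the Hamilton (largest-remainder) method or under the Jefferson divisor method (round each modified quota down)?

Jefferson

Hamilton: Oakdale 3, Stonebridge 1, Claybrook 2, Pinehurst 4, Millford 5.
Jefferson: Oakdale 2, Stonebridge 1, Claybrook 2, Pinehurst 5, Millford 5.
Pinehurst gets 4 under Hamilton and 5 under Jefferson.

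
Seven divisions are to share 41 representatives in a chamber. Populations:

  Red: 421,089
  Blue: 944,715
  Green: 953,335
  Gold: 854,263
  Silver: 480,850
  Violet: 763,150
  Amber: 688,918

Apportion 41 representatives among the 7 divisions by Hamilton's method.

Red 3, Blue 8, Green 8, Gold 7, Silver 4, Violet 6, Amber 5

The standard divisor is 5106320/41 ≈ 124544.39.
Standard quotas: Red 3.3810, Blue 7.5854, Green 7.6546, Gold 6.8591, Silver 3.8609, Violet 6.1275, Amber 5.5315.
Lower quotas: Red 3, Blue 7, Green 7, Gold 6, Silver 3, Violet 6, Amber 5 (sum 37, leaving 4 seats).
Remainders in descending order: Silver 0.8609, Gold 0.8591, Green 0.6546, Blue 0.5854, Amber 0.5315, Red 0.3810, Violet 0.1275.
The surplus seats go to Silver, Gold, Green, Blue.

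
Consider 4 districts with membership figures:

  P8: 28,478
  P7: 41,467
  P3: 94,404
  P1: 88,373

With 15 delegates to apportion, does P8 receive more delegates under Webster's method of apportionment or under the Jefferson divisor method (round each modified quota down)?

Webster

Webster: P8 2, P7 2, P3 6, P1 5.
Jefferson: P8 1, P7 2, P3 6, P1 6.
P8 gets 2 under Webster and 1 under Jefferson.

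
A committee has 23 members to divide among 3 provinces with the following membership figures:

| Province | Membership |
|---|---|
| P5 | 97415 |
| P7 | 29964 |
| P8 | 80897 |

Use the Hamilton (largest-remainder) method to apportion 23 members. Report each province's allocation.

Total 208276; standard divisor 208276/23 ≈ 9055.478.
Standard quotas: P5 10.7576, P7 3.3089, P8 8.9335.
Lower quotas: P5 10, P7 3, P8 8 (sum 21, leaving 2 seats).
Remainders in descending order: P8 0.9335, P5 0.7576, P7 0.3089.
The surplus seats go to P8, P5.

P5 11, P7 3, P8 9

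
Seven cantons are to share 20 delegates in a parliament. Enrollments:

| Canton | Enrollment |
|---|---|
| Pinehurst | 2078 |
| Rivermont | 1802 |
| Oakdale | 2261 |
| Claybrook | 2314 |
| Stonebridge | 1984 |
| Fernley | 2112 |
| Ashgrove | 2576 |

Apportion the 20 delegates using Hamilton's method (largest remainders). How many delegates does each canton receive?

Total 15127; standard divisor 15127/20 ≈ 756.35.
Standard quotas: Pinehurst 2.747, Rivermont 2.382, Oakdale 2.989, Claybrook 3.059, Stonebridge 2.623, Fernley 2.792, Ashgrove 3.406.
Lower quotas: Pinehurst 2, Rivermont 2, Oakdale 2, Claybrook 3, Stonebridge 2, Fernley 2, Ashgrove 3 (sum 16, leaving 4 seats).
Remainders in descending order: Oakdale 0.989, Fernley 0.792, Pinehurst 0.747, Stonebridge 0.623, Ashgrove 0.406, Rivermont 0.382, Claybrook 0.059.
The surplus seats go to Oakdale, Fernley, Pinehurst, Stonebridge.

Pinehurst=3; Rivermont=2; Oakdale=3; Claybrook=3; Stonebridge=3; Fernley=3; Ashgrove=3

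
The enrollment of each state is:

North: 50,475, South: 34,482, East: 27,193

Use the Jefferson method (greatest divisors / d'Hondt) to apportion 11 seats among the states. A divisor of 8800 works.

North: 5; South: 3; East: 3

With modified divisor 8800: modified quotas North 5.736, South 3.918, East 3.090.
Rounding down: North 5, South 3, East 3 (total 11).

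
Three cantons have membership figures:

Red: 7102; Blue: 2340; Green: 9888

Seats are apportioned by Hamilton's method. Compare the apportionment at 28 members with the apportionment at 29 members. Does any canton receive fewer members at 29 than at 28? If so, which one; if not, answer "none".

At 28 seats: Red 10, Blue 4, Green 14.
At 29 seats: Red 11, Blue 3, Green 15.
Blue drops from 4 to 3.

Blue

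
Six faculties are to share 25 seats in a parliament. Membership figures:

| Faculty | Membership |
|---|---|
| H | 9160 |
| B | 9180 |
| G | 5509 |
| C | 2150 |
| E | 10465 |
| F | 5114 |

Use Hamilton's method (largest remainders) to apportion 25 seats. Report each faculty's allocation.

H 6, B 6, G 3, C 1, E 6, F 3

Standard divisor: 41578 ÷ 25 ≈ 1663.12.
Standard quotas: H 5.5077, B 5.5197, G 3.3124, C 1.2928, E 6.2924, F 3.0749.
Lower quotas: H 5, B 5, G 3, C 1, E 6, F 3 (sum 23, leaving 2 seats).
Remainders in descending order: B 0.5197, H 0.5077, G 0.3124, C 0.2928, E 0.2924, F 0.0749.
The surplus seats go to B, H.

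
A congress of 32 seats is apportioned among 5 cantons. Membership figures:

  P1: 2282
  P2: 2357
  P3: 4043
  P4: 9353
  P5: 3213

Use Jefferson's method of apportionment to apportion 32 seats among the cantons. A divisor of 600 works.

With modified divisor 600: modified quotas P1 3.803, P2 3.928, P3 6.738, P4 15.588, P5 5.355.
Rounding down: P1 3, P2 3, P3 6, P4 15, P5 5 (total 32).

P1 3, P2 3, P3 6, P4 15, P5 5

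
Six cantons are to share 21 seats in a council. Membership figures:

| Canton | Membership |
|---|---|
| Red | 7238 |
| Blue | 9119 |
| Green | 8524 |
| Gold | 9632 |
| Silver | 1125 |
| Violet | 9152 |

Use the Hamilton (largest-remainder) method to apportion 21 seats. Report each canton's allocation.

Red=3, Blue=4, Green=4, Gold=5, Silver=1, Violet=4

The standard divisor is 44790/21 ≈ 2132.857.
Standard quotas: Red 3.3936, Blue 4.2755, Green 3.9965, Gold 4.5160, Silver 0.5275, Violet 4.2910.
Lower quotas: Red 3, Blue 4, Green 3, Gold 4, Silver 0, Violet 4 (sum 18, leaving 3 seats).
Remainders in descending order: Green 0.9965, Silver 0.5275, Gold 0.5160, Red 0.3936, Violet 0.2910, Blue 0.2755.
Largest remainders: Green, Silver, Gold receive the extra seats.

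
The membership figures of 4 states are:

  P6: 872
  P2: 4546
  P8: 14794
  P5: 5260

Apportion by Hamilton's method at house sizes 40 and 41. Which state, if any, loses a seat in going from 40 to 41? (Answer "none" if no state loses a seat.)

At 40 seats: P6 2, P2 7, P8 23, P5 8.
At 41 seats: P6 1, P2 7, P8 24, P5 9.
P6 drops from 2 to 1.

P6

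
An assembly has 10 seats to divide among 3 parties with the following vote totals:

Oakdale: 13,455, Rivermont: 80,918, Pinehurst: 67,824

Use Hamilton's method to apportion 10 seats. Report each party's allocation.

Oakdale 1; Rivermont 5; Pinehurst 4

Standard divisor: 162197 ÷ 10 ≈ 16219.7.
Standard quotas: Oakdale 0.8295, Rivermont 4.9889, Pinehurst 4.1816.
Lower quotas: Oakdale 0, Rivermont 4, Pinehurst 4 (sum 8, leaving 2 seats).
Remainders in descending order: Rivermont 0.9889, Oakdale 0.8295, Pinehurst 0.1816.
The surplus seats go to Rivermont, Oakdale.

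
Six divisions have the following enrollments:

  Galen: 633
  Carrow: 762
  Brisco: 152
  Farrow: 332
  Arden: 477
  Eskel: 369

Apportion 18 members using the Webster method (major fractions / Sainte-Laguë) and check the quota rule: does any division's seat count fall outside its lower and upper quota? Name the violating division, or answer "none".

none

Standard quotas: Galen 4.181, Carrow 5.033, Brisco 1.004, Farrow 2.193, Arden 3.151, Eskel 2.437.
Webster allocation: Galen 4, Carrow 5, Brisco 1, Farrow 2, Arden 3, Eskel 3.
Every allocation lies between the lower and upper quota.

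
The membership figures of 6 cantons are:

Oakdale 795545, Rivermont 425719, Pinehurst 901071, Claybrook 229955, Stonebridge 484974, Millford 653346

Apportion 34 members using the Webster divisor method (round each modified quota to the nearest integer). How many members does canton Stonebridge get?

5

Standard divisor 3490610/34 ≈ 102665; standard quotas: Oakdale 7.749, Rivermont 4.147, Pinehurst 8.777, Claybrook 2.240, Stonebridge 4.724, Millford 6.364.
Rounding to the nearest integer gives Oakdale 8, Rivermont 4, Pinehurst 9, Claybrook 2, Stonebridge 5, Millford 6 — total 34, matching the house size, so no adjustment is needed.
Stonebridge receives 5.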